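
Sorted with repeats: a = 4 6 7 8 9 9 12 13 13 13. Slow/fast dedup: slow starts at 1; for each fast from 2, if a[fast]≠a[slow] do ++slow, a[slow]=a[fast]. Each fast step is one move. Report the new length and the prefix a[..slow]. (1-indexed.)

slow=1 fast=2: a[fast]=6≠a[slow]=4 write a[2]=6, slow++,fast++
slow=2 fast=3: a[fast]=7≠a[slow]=6 write a[3]=7, slow++,fast++
slow=3 fast=4: a[fast]=8≠a[slow]=7 write a[4]=8, slow++,fast++
slow=4 fast=5: a[fast]=9≠a[slow]=8 write a[5]=9, slow++,fast++
slow=5 fast=6: a[fast]=9=a[slow] dup, fast++
slow=5 fast=7: a[fast]=12≠a[slow]=9 write a[6]=12, slow++,fast++
slow=6 fast=8: a[fast]=13≠a[slow]=12 write a[7]=13, slow++,fast++
slow=7 fast=9: a[fast]=13=a[slow] dup, fast++
slow=7 fast=10: a[fast]=13=a[slow] dup, fast++

length 7; prefix = [4, 6, 7, 8, 9, 12, 13]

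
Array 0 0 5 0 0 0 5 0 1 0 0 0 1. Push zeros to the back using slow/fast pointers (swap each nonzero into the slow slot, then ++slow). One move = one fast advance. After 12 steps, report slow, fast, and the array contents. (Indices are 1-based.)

slow=4, fast=13, a=[5, 5, 1, 0, 0, 0, 0, 0, 0, 0, 0, 0, 1]

(s=1,f=1) a[fast]=0 → fast++
(s=1,f=2) a[fast]=0 → fast++
(s=1,f=3) a[fast]=5≠0 swap→a[1]=5 → slow++,fast++
(s=2,f=4) a[fast]=0 → fast++
(s=2,f=5) a[fast]=0 → fast++
(s=2,f=6) a[fast]=0 → fast++
(s=2,f=7) a[fast]=5≠0 swap→a[2]=5 → slow++,fast++
(s=3,f=8) a[fast]=0 → fast++
(s=3,f=9) a[fast]=1≠0 swap→a[3]=1 → slow++,fast++
(s=4,f=10) a[fast]=0 → fast++
(s=4,f=11) a[fast]=0 → fast++
(s=4,f=12) a[fast]=0 → fast++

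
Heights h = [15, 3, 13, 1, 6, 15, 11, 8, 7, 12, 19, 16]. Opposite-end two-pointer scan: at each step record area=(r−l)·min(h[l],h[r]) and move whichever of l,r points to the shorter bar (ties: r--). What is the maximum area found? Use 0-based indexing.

max area = 165

l=0 r=11: min(15,16)*11=165 best=165 *, l++
l=1 r=11: min(3,16)*10=30 best=165, l++
l=2 r=11: min(13,16)*9=117 best=165, l++
l=3 r=11: min(1,16)*8=8 best=165, l++
l=4 r=11: min(6,16)*7=42 best=165, l++
l=5 r=11: min(15,16)*6=90 best=165, l++
l=6 r=11: min(11,16)*5=55 best=165, l++
l=7 r=11: min(8,16)*4=32 best=165, l++
l=8 r=11: min(7,16)*3=21 best=165, l++
l=9 r=11: min(12,16)*2=24 best=165, l++
l=10 r=11: min(19,16)*1=16 best=165, r--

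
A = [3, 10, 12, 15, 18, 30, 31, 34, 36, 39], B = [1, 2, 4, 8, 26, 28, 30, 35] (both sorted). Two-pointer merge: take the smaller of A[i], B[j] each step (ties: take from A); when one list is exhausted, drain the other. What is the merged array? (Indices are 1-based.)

i=1 j=1: A[i]=3>B[j]=1 take 1, j++
i=1 j=2: A[i]=3>B[j]=2 take 2, j++
i=1 j=3: A[i]=3<=B[j]=4 take 3, i++
i=2 j=3: A[i]=10>B[j]=4 take 4, j++
i=2 j=4: A[i]=10>B[j]=8 take 8, j++
i=2 j=5: A[i]=10<=B[j]=26 take 10, i++
i=3 j=5: A[i]=12<=B[j]=26 take 12, i++
i=4 j=5: A[i]=15<=B[j]=26 take 15, i++
i=5 j=5: A[i]=18<=B[j]=26 take 18, i++
i=6 j=5: A[i]=30>B[j]=26 take 26, j++
i=6 j=6: A[i]=30>B[j]=28 take 28, j++
i=6 j=7: A[i]=30<=B[j]=30 take 30, i++
i=7 j=7: A[i]=31>B[j]=30 take 30, j++
i=7 j=8: A[i]=31<=B[j]=35 take 31, i++
i=8 j=8: A[i]=34<=B[j]=35 take 34, i++
i=9 j=8: A[i]=36>B[j]=35 take 35, j++
i=9 j=9: B done, take A[i]=36, i++
i=10 j=9: B done, take A[i]=39, i++

[1, 2, 3, 4, 8, 10, 12, 15, 18, 26, 28, 30, 30, 31, 34, 35, 36, 39]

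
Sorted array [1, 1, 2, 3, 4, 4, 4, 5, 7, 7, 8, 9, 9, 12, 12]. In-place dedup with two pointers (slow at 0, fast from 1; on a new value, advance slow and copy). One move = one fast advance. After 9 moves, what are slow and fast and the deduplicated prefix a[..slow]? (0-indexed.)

(s=0,f=1) a[fast]=1=a[slow] dup → fast++
(s=0,f=2) a[fast]=2≠a[slow]=1 write a[1]=2 → slow++,fast++
(s=1,f=3) a[fast]=3≠a[slow]=2 write a[2]=3 → slow++,fast++
(s=2,f=4) a[fast]=4≠a[slow]=3 write a[3]=4 → slow++,fast++
(s=3,f=5) a[fast]=4=a[slow] dup → fast++
(s=3,f=6) a[fast]=4=a[slow] dup → fast++
(s=3,f=7) a[fast]=5≠a[slow]=4 write a[4]=5 → slow++,fast++
(s=4,f=8) a[fast]=7≠a[slow]=5 write a[5]=7 → slow++,fast++
(s=5,f=9) a[fast]=7=a[slow] dup → fast++

slow=5, fast=10, prefix=[1, 2, 3, 4, 5, 7]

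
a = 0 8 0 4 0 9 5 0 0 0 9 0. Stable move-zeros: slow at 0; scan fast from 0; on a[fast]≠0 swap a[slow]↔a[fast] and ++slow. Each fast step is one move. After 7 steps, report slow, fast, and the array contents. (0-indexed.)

(s=0,f=0) a[fast]=0 → fast++
(s=0,f=1) a[fast]=8≠0 swap→a[0]=8 → slow++,fast++
(s=1,f=2) a[fast]=0 → fast++
(s=1,f=3) a[fast]=4≠0 swap→a[1]=4 → slow++,fast++
(s=2,f=4) a[fast]=0 → fast++
(s=2,f=5) a[fast]=9≠0 swap→a[2]=9 → slow++,fast++
(s=3,f=6) a[fast]=5≠0 swap→a[3]=5 → slow++,fast++

slow=4, fast=7, a=[8, 4, 9, 5, 0, 0, 0, 0, 0, 0, 9, 0]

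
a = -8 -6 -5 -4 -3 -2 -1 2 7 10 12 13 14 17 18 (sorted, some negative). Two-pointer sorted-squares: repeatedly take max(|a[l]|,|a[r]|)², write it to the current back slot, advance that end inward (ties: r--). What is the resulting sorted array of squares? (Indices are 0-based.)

[0,14] |-8|<=|18| out[14]=324 → r--
[0,13] |-8|<=|17| out[13]=289 → r--
[0,12] |-8|<=|14| out[12]=196 → r--
[0,11] |-8|<=|13| out[11]=169 → r--
[0,10] |-8|<=|12| out[10]=144 → r--
[0,9] |-8|<=|10| out[9]=100 → r--
[0,8] |-8|>|7| out[8]=64 → l++
[1,8] |-6|<=|7| out[7]=49 → r--
[1,7] |-6|>|2| out[6]=36 → l++
[2,7] |-5|>|2| out[5]=25 → l++
[3,7] |-4|>|2| out[4]=16 → l++
[4,7] |-3|>|2| out[3]=9 → l++
[5,7] |-2|<=|2| out[2]=4 → r--
[5,6] |-2|>|-1| out[1]=4 → l++
[6,6] |-1|<=|-1| out[0]=1 → r--

[1, 4, 4, 9, 16, 25, 36, 49, 64, 100, 144, 169, 196, 289, 324]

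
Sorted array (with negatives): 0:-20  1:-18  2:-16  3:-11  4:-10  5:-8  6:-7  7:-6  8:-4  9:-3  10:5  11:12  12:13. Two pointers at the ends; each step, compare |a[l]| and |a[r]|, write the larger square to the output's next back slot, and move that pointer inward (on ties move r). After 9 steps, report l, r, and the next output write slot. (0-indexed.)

[0,12] |-20|>|13| out[12]=400 → l++
[1,12] |-18|>|13| out[11]=324 → l++
[2,12] |-16|>|13| out[10]=256 → l++
[3,12] |-11|<=|13| out[9]=169 → r--
[3,11] |-11|<=|12| out[8]=144 → r--
[3,10] |-11|>|5| out[7]=121 → l++
[4,10] |-10|>|5| out[6]=100 → l++
[5,10] |-8|>|5| out[5]=64 → l++
[6,10] |-7|>|5| out[4]=49 → l++

l=7, r=10, next write slot=3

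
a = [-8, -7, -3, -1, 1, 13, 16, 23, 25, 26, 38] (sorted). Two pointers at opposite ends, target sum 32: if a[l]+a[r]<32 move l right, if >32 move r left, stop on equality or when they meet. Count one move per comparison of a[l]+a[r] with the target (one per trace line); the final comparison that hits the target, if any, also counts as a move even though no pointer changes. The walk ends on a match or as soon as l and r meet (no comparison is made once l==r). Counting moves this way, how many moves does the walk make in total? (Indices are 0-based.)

10 moves

l=0 r=10: -8+38=30 <32, l++
l=1 r=10: -7+38=31 <32, l++
l=2 r=10: -3+38=35 >32, r--
l=2 r=9: -3+26=23 <32, l++
l=3 r=9: -1+26=25 <32, l++
l=4 r=9: 1+26=27 <32, l++
l=5 r=9: 13+26=39 >32, r--
l=5 r=8: 13+25=38 >32, r--
l=5 r=7: 13+23=36 >32, r--
l=5 r=6: 13+16=29 <32, l++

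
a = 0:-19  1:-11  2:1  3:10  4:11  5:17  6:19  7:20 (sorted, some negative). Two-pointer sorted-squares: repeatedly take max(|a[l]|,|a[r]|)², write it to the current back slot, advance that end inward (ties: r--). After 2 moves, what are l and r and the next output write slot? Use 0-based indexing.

l=0 r=7: |-19|<=|20| out[7]=400, r--
l=0 r=6: |-19|<=|19| out[6]=361, r--

l=0, r=5, next write slot=5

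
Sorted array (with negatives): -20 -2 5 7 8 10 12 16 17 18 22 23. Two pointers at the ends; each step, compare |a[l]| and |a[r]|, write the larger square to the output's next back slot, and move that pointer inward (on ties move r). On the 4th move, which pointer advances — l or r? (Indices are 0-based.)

[0,11] |-20|<=|23| out[11]=529 → r--
[0,10] |-20|<=|22| out[10]=484 → r--
[0,9] |-20|>|18| out[9]=400 → l++
[1,9] |-2|<=|18| out[8]=324 → r--

r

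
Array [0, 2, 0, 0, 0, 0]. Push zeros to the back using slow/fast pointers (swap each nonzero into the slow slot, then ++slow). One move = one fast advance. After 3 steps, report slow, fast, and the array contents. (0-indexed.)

slow=0 fast=0: a[fast]=0, fast++
slow=0 fast=1: a[fast]=2≠0 swap→a[0]=2, slow++,fast++
slow=1 fast=2: a[fast]=0, fast++

slow=1, fast=3, a=[2, 0, 0, 0, 0, 0]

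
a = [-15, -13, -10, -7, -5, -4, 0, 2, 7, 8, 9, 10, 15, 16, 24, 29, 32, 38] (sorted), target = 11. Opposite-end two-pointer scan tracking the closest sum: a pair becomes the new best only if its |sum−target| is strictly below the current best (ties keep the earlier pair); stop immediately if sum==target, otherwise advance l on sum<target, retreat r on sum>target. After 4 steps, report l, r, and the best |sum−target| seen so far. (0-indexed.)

l=0 r=17: -15+38=23 d=12 *, r--
l=0 r=16: -15+32=17 d=6 *, r--
l=0 r=15: -15+29=14 d=3 *, r--
l=0 r=14: -15+24=9 d=2 *, l++

l=1, r=14, best |Δ|=2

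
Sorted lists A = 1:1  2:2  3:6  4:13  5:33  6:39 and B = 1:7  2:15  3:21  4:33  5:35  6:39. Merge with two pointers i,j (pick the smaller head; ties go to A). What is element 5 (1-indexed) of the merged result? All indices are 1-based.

merged[5] = 13

i=1 j=1: A[i]=1<=B[j]=7 take 1, i++
i=2 j=1: A[i]=2<=B[j]=7 take 2, i++
i=3 j=1: A[i]=6<=B[j]=7 take 6, i++
i=4 j=1: A[i]=13>B[j]=7 take 7, j++
i=4 j=2: A[i]=13<=B[j]=15 take 13, i++
i=5 j=2: A[i]=33>B[j]=15 take 15, j++
i=5 j=3: A[i]=33>B[j]=21 take 21, j++
i=5 j=4: A[i]=33<=B[j]=33 take 33, i++
i=6 j=4: A[i]=39>B[j]=33 take 33, j++
i=6 j=5: A[i]=39>B[j]=35 take 35, j++
i=6 j=6: A[i]=39<=B[j]=39 take 39, i++
i=7 j=6: A done, take B[j]=39, j++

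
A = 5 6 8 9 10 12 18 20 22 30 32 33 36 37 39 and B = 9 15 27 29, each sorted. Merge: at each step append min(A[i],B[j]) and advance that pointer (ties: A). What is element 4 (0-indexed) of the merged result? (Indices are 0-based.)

i=0 j=0: A[i]=5<=B[j]=9 take 5, i++
i=1 j=0: A[i]=6<=B[j]=9 take 6, i++
i=2 j=0: A[i]=8<=B[j]=9 take 8, i++
i=3 j=0: A[i]=9<=B[j]=9 take 9, i++
i=4 j=0: A[i]=10>B[j]=9 take 9, j++
i=4 j=1: A[i]=10<=B[j]=15 take 10, i++
i=5 j=1: A[i]=12<=B[j]=15 take 12, i++
i=6 j=1: A[i]=18>B[j]=15 take 15, j++
i=6 j=2: A[i]=18<=B[j]=27 take 18, i++
i=7 j=2: A[i]=20<=B[j]=27 take 20, i++
i=8 j=2: A[i]=22<=B[j]=27 take 22, i++
i=9 j=2: A[i]=30>B[j]=27 take 27, j++
i=9 j=3: A[i]=30>B[j]=29 take 29, j++
i=9 j=4: B done, take A[i]=30, i++
i=10 j=4: B done, take A[i]=32, i++
i=11 j=4: B done, take A[i]=33, i++
i=12 j=4: B done, take A[i]=36, i++
i=13 j=4: B done, take A[i]=37, i++
i=14 j=4: B done, take A[i]=39, i++

merged[4] = 9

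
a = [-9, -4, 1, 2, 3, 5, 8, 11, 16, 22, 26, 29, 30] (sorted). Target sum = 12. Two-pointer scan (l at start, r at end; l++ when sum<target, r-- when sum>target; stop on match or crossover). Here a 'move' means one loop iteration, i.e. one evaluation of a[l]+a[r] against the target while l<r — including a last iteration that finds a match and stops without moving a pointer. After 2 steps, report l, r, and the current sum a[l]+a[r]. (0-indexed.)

l=0 r=12: -9+30=21 >12, r--
l=0 r=11: -9+29=20 >12, r--

l=0, r=10, sum=17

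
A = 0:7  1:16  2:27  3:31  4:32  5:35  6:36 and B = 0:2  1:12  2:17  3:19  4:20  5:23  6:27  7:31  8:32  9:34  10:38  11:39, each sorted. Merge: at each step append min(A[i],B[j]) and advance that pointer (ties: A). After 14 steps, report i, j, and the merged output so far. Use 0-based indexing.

i=5, j=9, merged so far=[2, 7, 12, 16, 17, 19, 20, 23, 27, 27, 31, 31, 32, 32]

i=0 j=0: A[i]=7>B[j]=2 take 2, j++
i=0 j=1: A[i]=7<=B[j]=12 take 7, i++
i=1 j=1: A[i]=16>B[j]=12 take 12, j++
i=1 j=2: A[i]=16<=B[j]=17 take 16, i++
i=2 j=2: A[i]=27>B[j]=17 take 17, j++
i=2 j=3: A[i]=27>B[j]=19 take 19, j++
i=2 j=4: A[i]=27>B[j]=20 take 20, j++
i=2 j=5: A[i]=27>B[j]=23 take 23, j++
i=2 j=6: A[i]=27<=B[j]=27 take 27, i++
i=3 j=6: A[i]=31>B[j]=27 take 27, j++
i=3 j=7: A[i]=31<=B[j]=31 take 31, i++
i=4 j=7: A[i]=32>B[j]=31 take 31, j++
i=4 j=8: A[i]=32<=B[j]=32 take 32, i++
i=5 j=8: A[i]=35>B[j]=32 take 32, j++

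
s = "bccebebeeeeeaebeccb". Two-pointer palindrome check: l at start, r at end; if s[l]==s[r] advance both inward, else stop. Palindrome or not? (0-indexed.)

[0,18] 'b'=='b' → l++,r--
[1,17] 'c'=='c' → l++,r--
[2,16] 'c'=='c' → l++,r--
[3,15] 'e'=='e' → l++,r--
[4,14] 'b'=='b' → l++,r--
[5,13] 'e'=='e' → l++,r--
[6,12] 'b'!='a' → stop

not a palindrome (mismatch at 6,12)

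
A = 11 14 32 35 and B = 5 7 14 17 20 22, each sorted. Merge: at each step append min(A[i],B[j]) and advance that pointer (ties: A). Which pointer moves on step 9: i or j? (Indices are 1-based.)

[i=1,j=1] A[i]=11>B[j]=5 take 5 → j++
[i=1,j=2] A[i]=11>B[j]=7 take 7 → j++
[i=1,j=3] A[i]=11<=B[j]=14 take 11 → i++
[i=2,j=3] A[i]=14<=B[j]=14 take 14 → i++
[i=3,j=3] A[i]=32>B[j]=14 take 14 → j++
[i=3,j=4] A[i]=32>B[j]=17 take 17 → j++
[i=3,j=5] A[i]=32>B[j]=20 take 20 → j++
[i=3,j=6] A[i]=32>B[j]=22 take 22 → j++
[i=3,j=7] B done, take A[i]=32 → i++

i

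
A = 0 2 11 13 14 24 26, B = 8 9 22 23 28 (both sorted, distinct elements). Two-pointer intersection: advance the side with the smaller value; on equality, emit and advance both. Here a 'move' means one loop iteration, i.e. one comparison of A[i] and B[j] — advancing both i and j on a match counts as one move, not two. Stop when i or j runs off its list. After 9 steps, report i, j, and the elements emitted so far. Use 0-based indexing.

i=0 j=0: 0<8, i++
i=1 j=0: 2<8, i++
i=2 j=0: 11>8, j++
i=2 j=1: 11>9, j++
i=2 j=2: 11<22, i++
i=3 j=2: 13<22, i++
i=4 j=2: 14<22, i++
i=5 j=2: 24>22, j++
i=5 j=3: 24>23, j++

i=5, j=4, emitted=[]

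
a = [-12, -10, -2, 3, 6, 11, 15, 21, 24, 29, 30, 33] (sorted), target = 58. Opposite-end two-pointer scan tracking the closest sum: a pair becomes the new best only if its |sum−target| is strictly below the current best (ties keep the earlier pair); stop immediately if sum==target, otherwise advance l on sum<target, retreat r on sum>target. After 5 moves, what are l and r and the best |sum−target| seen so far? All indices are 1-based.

[1,12] -12+33=21 d=37 * → l++
[2,12] -10+33=23 d=35 * → l++
[3,12] -2+33=31 d=27 * → l++
[4,12] 3+33=36 d=22 * → l++
[5,12] 6+33=39 d=19 * → l++

l=6, r=12, best |Δ|=19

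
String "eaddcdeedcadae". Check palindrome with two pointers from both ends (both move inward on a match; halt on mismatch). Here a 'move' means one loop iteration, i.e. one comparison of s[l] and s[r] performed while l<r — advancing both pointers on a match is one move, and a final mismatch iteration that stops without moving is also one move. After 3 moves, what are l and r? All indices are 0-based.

l=0 r=13: 'e'=='e', l++,r--
l=1 r=12: 'a'=='a', l++,r--
l=2 r=11: 'd'=='d', l++,r--

l=3, r=10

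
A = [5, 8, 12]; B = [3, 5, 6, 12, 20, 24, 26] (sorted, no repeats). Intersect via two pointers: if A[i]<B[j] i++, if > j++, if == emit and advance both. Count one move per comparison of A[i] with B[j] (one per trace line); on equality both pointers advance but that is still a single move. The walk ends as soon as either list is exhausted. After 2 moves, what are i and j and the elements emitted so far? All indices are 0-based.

[i=0,j=0] 5>3 → j++
[i=0,j=1] 5==5 emit → i++,j++

i=1, j=2, emitted=[5]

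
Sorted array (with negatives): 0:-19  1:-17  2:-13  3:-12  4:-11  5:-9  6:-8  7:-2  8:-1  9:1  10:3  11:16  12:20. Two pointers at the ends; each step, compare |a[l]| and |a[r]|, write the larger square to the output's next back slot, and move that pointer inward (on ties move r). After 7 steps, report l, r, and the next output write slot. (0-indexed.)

l=5, r=10, next write slot=5

[0,12] |-19|<=|20| out[12]=400 → r--
[0,11] |-19|>|16| out[11]=361 → l++
[1,11] |-17|>|16| out[10]=289 → l++
[2,11] |-13|<=|16| out[9]=256 → r--
[2,10] |-13|>|3| out[8]=169 → l++
[3,10] |-12|>|3| out[7]=144 → l++
[4,10] |-11|>|3| out[6]=121 → l++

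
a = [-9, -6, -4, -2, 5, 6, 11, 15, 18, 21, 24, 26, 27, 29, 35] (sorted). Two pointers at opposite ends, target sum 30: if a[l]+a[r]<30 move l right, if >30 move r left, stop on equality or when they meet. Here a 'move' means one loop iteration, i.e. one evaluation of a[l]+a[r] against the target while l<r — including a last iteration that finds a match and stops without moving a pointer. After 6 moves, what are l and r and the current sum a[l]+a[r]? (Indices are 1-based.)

l=1 r=15: -9+35=26 <30, l++
l=2 r=15: -6+35=29 <30, l++
l=3 r=15: -4+35=31 >30, r--
l=3 r=14: -4+29=25 <30, l++
l=4 r=14: -2+29=27 <30, l++
l=5 r=14: 5+29=34 >30, r--

l=5, r=13, sum=32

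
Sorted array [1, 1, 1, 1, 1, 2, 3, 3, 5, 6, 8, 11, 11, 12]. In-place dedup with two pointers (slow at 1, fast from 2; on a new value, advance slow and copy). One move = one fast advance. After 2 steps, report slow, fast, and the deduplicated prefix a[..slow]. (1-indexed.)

slow=1 fast=2: a[fast]=1=a[slow] dup, fast++
slow=1 fast=3: a[fast]=1=a[slow] dup, fast++

slow=1, fast=4, prefix=[1]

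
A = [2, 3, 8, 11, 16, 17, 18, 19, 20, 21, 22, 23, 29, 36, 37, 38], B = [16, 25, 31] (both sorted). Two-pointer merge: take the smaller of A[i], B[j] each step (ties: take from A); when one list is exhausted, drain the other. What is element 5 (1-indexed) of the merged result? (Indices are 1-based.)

merged[5] = 16

[i=1,j=1] A[i]=2<=B[j]=16 take 2 → i++
[i=2,j=1] A[i]=3<=B[j]=16 take 3 → i++
[i=3,j=1] A[i]=8<=B[j]=16 take 8 → i++
[i=4,j=1] A[i]=11<=B[j]=16 take 11 → i++
[i=5,j=1] A[i]=16<=B[j]=16 take 16 → i++
[i=6,j=1] A[i]=17>B[j]=16 take 16 → j++
[i=6,j=2] A[i]=17<=B[j]=25 take 17 → i++
[i=7,j=2] A[i]=18<=B[j]=25 take 18 → i++
[i=8,j=2] A[i]=19<=B[j]=25 take 19 → i++
[i=9,j=2] A[i]=20<=B[j]=25 take 20 → i++
[i=10,j=2] A[i]=21<=B[j]=25 take 21 → i++
[i=11,j=2] A[i]=22<=B[j]=25 take 22 → i++
[i=12,j=2] A[i]=23<=B[j]=25 take 23 → i++
[i=13,j=2] A[i]=29>B[j]=25 take 25 → j++
[i=13,j=3] A[i]=29<=B[j]=31 take 29 → i++
[i=14,j=3] A[i]=36>B[j]=31 take 31 → j++
[i=14,j=4] B done, take A[i]=36 → i++
[i=15,j=4] B done, take A[i]=37 → i++
[i=16,j=4] B done, take A[i]=38 → i++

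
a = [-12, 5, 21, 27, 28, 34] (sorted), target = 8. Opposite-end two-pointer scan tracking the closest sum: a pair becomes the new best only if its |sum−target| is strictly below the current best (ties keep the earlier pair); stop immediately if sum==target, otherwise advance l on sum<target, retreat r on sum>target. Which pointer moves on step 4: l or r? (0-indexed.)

l=0 r=5: -12+34=22 d=14 *, r--
l=0 r=4: -12+28=16 d=8 *, r--
l=0 r=3: -12+27=15 d=7 *, r--
l=0 r=2: -12+21=9 d=1 *, r--

r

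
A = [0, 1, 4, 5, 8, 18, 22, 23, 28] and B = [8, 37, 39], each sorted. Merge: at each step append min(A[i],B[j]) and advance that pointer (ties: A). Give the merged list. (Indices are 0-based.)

i=0 j=0: A[i]=0<=B[j]=8 take 0, i++
i=1 j=0: A[i]=1<=B[j]=8 take 1, i++
i=2 j=0: A[i]=4<=B[j]=8 take 4, i++
i=3 j=0: A[i]=5<=B[j]=8 take 5, i++
i=4 j=0: A[i]=8<=B[j]=8 take 8, i++
i=5 j=0: A[i]=18>B[j]=8 take 8, j++
i=5 j=1: A[i]=18<=B[j]=37 take 18, i++
i=6 j=1: A[i]=22<=B[j]=37 take 22, i++
i=7 j=1: A[i]=23<=B[j]=37 take 23, i++
i=8 j=1: A[i]=28<=B[j]=37 take 28, i++
i=9 j=1: A done, take B[j]=37, j++
i=9 j=2: A done, take B[j]=39, j++

[0, 1, 4, 5, 8, 8, 18, 22, 23, 28, 37, 39]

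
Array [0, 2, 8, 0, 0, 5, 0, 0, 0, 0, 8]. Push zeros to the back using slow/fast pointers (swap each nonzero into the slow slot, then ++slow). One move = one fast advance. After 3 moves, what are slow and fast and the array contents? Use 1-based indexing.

slow=3, fast=4, a=[2, 8, 0, 0, 0, 5, 0, 0, 0, 0, 8]

slow=1 fast=1: a[fast]=0, fast++
slow=1 fast=2: a[fast]=2≠0 swap→a[1]=2, slow++,fast++
slow=2 fast=3: a[fast]=8≠0 swap→a[2]=8, slow++,fast++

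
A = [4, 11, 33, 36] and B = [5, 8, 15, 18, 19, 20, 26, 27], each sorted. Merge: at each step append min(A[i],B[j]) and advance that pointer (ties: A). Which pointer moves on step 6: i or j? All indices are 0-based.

j

i=0 j=0: A[i]=4<=B[j]=5 take 4, i++
i=1 j=0: A[i]=11>B[j]=5 take 5, j++
i=1 j=1: A[i]=11>B[j]=8 take 8, j++
i=1 j=2: A[i]=11<=B[j]=15 take 11, i++
i=2 j=2: A[i]=33>B[j]=15 take 15, j++
i=2 j=3: A[i]=33>B[j]=18 take 18, j++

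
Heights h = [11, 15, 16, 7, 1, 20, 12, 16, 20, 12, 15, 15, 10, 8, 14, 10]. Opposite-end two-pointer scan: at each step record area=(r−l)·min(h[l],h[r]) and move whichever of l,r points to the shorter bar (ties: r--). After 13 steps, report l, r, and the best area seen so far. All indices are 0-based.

[0,15] min(11,10)*15=150 best=150 * → r--
[0,14] min(11,14)*14=154 best=154 * → l++
[1,14] min(15,14)*13=182 best=182 * → r--
[1,13] min(15,8)*12=96 best=182 → r--
[1,12] min(15,10)*11=110 best=182 → r--
[1,11] min(15,15)*10=150 best=182 → r--
[1,10] min(15,15)*9=135 best=182 → r--
[1,9] min(15,12)*8=96 best=182 → r--
[1,8] min(15,20)*7=105 best=182 → l++
[2,8] min(16,20)*6=96 best=182 → l++
[3,8] min(7,20)*5=35 best=182 → l++
[4,8] min(1,20)*4=4 best=182 → l++
[5,8] min(20,20)*3=60 best=182 → r--

l=5, r=7, best area=182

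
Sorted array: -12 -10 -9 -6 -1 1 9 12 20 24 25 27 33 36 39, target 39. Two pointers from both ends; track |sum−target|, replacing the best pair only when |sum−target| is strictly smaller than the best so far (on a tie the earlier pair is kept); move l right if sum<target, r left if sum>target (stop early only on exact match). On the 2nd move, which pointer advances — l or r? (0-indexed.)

l

l=0 r=14: -12+39=27 d=12 *, l++
l=1 r=14: -10+39=29 d=10 *, l++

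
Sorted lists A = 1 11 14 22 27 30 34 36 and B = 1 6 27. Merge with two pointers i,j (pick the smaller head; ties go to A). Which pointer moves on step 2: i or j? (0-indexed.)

j

[i=0,j=0] A[i]=1<=B[j]=1 take 1 → i++
[i=1,j=0] A[i]=11>B[j]=1 take 1 → j++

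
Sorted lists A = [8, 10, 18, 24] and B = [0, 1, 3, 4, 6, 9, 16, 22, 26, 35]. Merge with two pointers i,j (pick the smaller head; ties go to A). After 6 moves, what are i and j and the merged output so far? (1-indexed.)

i=2, j=6, merged so far=[0, 1, 3, 4, 6, 8]

[i=1,j=1] A[i]=8>B[j]=0 take 0 → j++
[i=1,j=2] A[i]=8>B[j]=1 take 1 → j++
[i=1,j=3] A[i]=8>B[j]=3 take 3 → j++
[i=1,j=4] A[i]=8>B[j]=4 take 4 → j++
[i=1,j=5] A[i]=8>B[j]=6 take 6 → j++
[i=1,j=6] A[i]=8<=B[j]=9 take 8 → i++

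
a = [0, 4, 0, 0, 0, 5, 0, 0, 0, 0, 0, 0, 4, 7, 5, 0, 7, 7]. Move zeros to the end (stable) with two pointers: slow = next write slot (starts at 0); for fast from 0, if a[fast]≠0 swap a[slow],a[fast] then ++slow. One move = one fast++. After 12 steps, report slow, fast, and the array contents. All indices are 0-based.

slow=0 fast=0: a[fast]=0, fast++
slow=0 fast=1: a[fast]=4≠0 swap→a[0]=4, slow++,fast++
slow=1 fast=2: a[fast]=0, fast++
slow=1 fast=3: a[fast]=0, fast++
slow=1 fast=4: a[fast]=0, fast++
slow=1 fast=5: a[fast]=5≠0 swap→a[1]=5, slow++,fast++
slow=2 fast=6: a[fast]=0, fast++
slow=2 fast=7: a[fast]=0, fast++
slow=2 fast=8: a[fast]=0, fast++
slow=2 fast=9: a[fast]=0, fast++
slow=2 fast=10: a[fast]=0, fast++
slow=2 fast=11: a[fast]=0, fast++

slow=2, fast=12, a=[4, 5, 0, 0, 0, 0, 0, 0, 0, 0, 0, 0, 4, 7, 5, 0, 7, 7]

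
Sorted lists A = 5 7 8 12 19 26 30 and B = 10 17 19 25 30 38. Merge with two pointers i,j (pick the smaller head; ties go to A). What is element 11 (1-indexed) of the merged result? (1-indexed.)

merged[11] = 30

i=1 j=1: A[i]=5<=B[j]=10 take 5, i++
i=2 j=1: A[i]=7<=B[j]=10 take 7, i++
i=3 j=1: A[i]=8<=B[j]=10 take 8, i++
i=4 j=1: A[i]=12>B[j]=10 take 10, j++
i=4 j=2: A[i]=12<=B[j]=17 take 12, i++
i=5 j=2: A[i]=19>B[j]=17 take 17, j++
i=5 j=3: A[i]=19<=B[j]=19 take 19, i++
i=6 j=3: A[i]=26>B[j]=19 take 19, j++
i=6 j=4: A[i]=26>B[j]=25 take 25, j++
i=6 j=5: A[i]=26<=B[j]=30 take 26, i++
i=7 j=5: A[i]=30<=B[j]=30 take 30, i++
i=8 j=5: A done, take B[j]=30, j++
i=8 j=6: A done, take B[j]=38, j++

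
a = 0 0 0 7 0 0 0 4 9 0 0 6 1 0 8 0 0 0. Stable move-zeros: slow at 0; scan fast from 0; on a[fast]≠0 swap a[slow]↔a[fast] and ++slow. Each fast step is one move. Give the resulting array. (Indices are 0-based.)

[7, 4, 9, 6, 1, 8, 0, 0, 0, 0, 0, 0, 0, 0, 0, 0, 0, 0]

slow=0 fast=0: a[fast]=0, fast++
slow=0 fast=1: a[fast]=0, fast++
slow=0 fast=2: a[fast]=0, fast++
slow=0 fast=3: a[fast]=7≠0 swap→a[0]=7, slow++,fast++
slow=1 fast=4: a[fast]=0, fast++
slow=1 fast=5: a[fast]=0, fast++
slow=1 fast=6: a[fast]=0, fast++
slow=1 fast=7: a[fast]=4≠0 swap→a[1]=4, slow++,fast++
slow=2 fast=8: a[fast]=9≠0 swap→a[2]=9, slow++,fast++
slow=3 fast=9: a[fast]=0, fast++
slow=3 fast=10: a[fast]=0, fast++
slow=3 fast=11: a[fast]=6≠0 swap→a[3]=6, slow++,fast++
slow=4 fast=12: a[fast]=1≠0 swap→a[4]=1, slow++,fast++
slow=5 fast=13: a[fast]=0, fast++
slow=5 fast=14: a[fast]=8≠0 swap→a[5]=8, slow++,fast++
slow=6 fast=15: a[fast]=0, fast++
slow=6 fast=16: a[fast]=0, fast++
slow=6 fast=17: a[fast]=0, fast++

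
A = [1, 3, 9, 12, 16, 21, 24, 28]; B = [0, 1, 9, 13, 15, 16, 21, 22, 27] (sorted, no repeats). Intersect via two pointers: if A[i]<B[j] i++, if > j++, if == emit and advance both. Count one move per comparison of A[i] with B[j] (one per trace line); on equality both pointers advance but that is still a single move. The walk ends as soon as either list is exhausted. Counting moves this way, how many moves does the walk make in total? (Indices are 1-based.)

12 moves

[i=1,j=1] 1>0 → j++
[i=1,j=2] 1==1 emit → i++,j++
[i=2,j=3] 3<9 → i++
[i=3,j=3] 9==9 emit → i++,j++
[i=4,j=4] 12<13 → i++
[i=5,j=4] 16>13 → j++
[i=5,j=5] 16>15 → j++
[i=5,j=6] 16==16 emit → i++,j++
[i=6,j=7] 21==21 emit → i++,j++
[i=7,j=8] 24>22 → j++
[i=7,j=9] 24<27 → i++
[i=8,j=9] 28>27 → j++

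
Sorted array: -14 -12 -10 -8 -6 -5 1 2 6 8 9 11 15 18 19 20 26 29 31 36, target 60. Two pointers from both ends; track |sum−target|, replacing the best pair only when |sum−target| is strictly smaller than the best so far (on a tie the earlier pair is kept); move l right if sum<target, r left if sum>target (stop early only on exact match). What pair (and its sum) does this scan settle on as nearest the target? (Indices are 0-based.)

[0,19] -14+36=22 d=38 * → l++
[1,19] -12+36=24 d=36 * → l++
[2,19] -10+36=26 d=34 * → l++
[3,19] -8+36=28 d=32 * → l++
[4,19] -6+36=30 d=30 * → l++
[5,19] -5+36=31 d=29 * → l++
[6,19] 1+36=37 d=23 * → l++
[7,19] 2+36=38 d=22 * → l++
[8,19] 6+36=42 d=18 * → l++
[9,19] 8+36=44 d=16 * → l++
[10,19] 9+36=45 d=15 * → l++
[11,19] 11+36=47 d=13 * → l++
[12,19] 15+36=51 d=9 * → l++
[13,19] 18+36=54 d=6 * → l++
[14,19] 19+36=55 d=5 * → l++
[15,19] 20+36=56 d=4 * → l++
[16,19] 26+36=62 d=2 * → r--
[16,18] 26+31=57 d=3 → l++
[17,18] 29+31=60 d=0 * → stop

pair (29, 31) with sum 60 (|Δ|=0)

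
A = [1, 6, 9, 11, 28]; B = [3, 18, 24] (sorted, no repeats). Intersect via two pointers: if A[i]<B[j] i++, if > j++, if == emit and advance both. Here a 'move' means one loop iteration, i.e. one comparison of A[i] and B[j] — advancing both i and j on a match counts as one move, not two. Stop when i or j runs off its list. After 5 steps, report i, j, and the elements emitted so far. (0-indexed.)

i=4, j=1, emitted=[]

[i=0,j=0] 1<3 → i++
[i=1,j=0] 6>3 → j++
[i=1,j=1] 6<18 → i++
[i=2,j=1] 9<18 → i++
[i=3,j=1] 11<18 → i++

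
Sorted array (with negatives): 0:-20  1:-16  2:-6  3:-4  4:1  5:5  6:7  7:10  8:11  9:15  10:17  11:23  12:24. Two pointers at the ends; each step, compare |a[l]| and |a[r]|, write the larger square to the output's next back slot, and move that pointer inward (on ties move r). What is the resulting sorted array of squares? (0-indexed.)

[1, 16, 25, 36, 49, 100, 121, 225, 256, 289, 400, 529, 576]

l=0 r=12: |-20|<=|24| out[12]=576, r--
l=0 r=11: |-20|<=|23| out[11]=529, r--
l=0 r=10: |-20|>|17| out[10]=400, l++
l=1 r=10: |-16|<=|17| out[9]=289, r--
l=1 r=9: |-16|>|15| out[8]=256, l++
l=2 r=9: |-6|<=|15| out[7]=225, r--
l=2 r=8: |-6|<=|11| out[6]=121, r--
l=2 r=7: |-6|<=|10| out[5]=100, r--
l=2 r=6: |-6|<=|7| out[4]=49, r--
l=2 r=5: |-6|>|5| out[3]=36, l++
l=3 r=5: |-4|<=|5| out[2]=25, r--
l=3 r=4: |-4|>|1| out[1]=16, l++
l=4 r=4: |1|<=|1| out[0]=1, r--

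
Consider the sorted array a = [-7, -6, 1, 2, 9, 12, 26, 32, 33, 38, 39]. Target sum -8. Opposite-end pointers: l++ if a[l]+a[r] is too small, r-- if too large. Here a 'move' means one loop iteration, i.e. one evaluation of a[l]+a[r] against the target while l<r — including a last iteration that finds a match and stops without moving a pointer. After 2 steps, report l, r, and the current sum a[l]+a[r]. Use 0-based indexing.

l=0, r=8, sum=26

[0,10] -7+39=32 >-8 → r--
[0,9] -7+38=31 >-8 → r--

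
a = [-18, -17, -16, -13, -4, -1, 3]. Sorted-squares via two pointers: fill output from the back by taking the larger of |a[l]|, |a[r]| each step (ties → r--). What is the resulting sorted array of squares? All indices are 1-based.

[1, 9, 16, 169, 256, 289, 324]

l=1 r=7: |-18|>|3| out[7]=324, l++
l=2 r=7: |-17|>|3| out[6]=289, l++
l=3 r=7: |-16|>|3| out[5]=256, l++
l=4 r=7: |-13|>|3| out[4]=169, l++
l=5 r=7: |-4|>|3| out[3]=16, l++
l=6 r=7: |-1|<=|3| out[2]=9, r--
l=6 r=6: |-1|<=|-1| out[1]=1, r--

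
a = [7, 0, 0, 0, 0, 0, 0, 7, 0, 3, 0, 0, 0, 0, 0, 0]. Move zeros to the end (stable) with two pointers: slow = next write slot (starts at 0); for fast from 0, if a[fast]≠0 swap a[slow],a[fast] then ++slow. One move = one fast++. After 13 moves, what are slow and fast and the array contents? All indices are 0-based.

slow=3, fast=13, a=[7, 7, 3, 0, 0, 0, 0, 0, 0, 0, 0, 0, 0, 0, 0, 0]

(s=0,f=0) a[fast]=7≠0 swap→a[0]=7 → slow++,fast++
(s=1,f=1) a[fast]=0 → fast++
(s=1,f=2) a[fast]=0 → fast++
(s=1,f=3) a[fast]=0 → fast++
(s=1,f=4) a[fast]=0 → fast++
(s=1,f=5) a[fast]=0 → fast++
(s=1,f=6) a[fast]=0 → fast++
(s=1,f=7) a[fast]=7≠0 swap→a[1]=7 → slow++,fast++
(s=2,f=8) a[fast]=0 → fast++
(s=2,f=9) a[fast]=3≠0 swap→a[2]=3 → slow++,fast++
(s=3,f=10) a[fast]=0 → fast++
(s=3,f=11) a[fast]=0 → fast++
(s=3,f=12) a[fast]=0 → fast++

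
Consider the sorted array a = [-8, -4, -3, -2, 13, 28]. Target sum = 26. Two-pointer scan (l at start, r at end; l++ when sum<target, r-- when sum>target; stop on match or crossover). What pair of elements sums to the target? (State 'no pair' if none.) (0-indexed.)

(-2, 28)

[0,5] -8+28=20 <26 → l++
[1,5] -4+28=24 <26 → l++
[2,5] -3+28=25 <26 → l++
[3,5] -2+28=26 → found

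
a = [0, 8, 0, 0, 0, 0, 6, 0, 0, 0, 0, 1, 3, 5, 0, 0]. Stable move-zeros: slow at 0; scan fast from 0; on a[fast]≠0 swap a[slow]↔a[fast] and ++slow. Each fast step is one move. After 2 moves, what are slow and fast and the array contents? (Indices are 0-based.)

(s=0,f=0) a[fast]=0 → fast++
(s=0,f=1) a[fast]=8≠0 swap→a[0]=8 → slow++,fast++

slow=1, fast=2, a=[8, 0, 0, 0, 0, 0, 6, 0, 0, 0, 0, 1, 3, 5, 0, 0]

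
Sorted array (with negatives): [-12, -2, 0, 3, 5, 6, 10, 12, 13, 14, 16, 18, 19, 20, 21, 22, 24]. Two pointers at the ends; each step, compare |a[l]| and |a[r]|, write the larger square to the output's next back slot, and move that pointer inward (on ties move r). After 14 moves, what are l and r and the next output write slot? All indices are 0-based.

l=1, r=3, next write slot=2

[0,16] |-12|<=|24| out[16]=576 → r--
[0,15] |-12|<=|22| out[15]=484 → r--
[0,14] |-12|<=|21| out[14]=441 → r--
[0,13] |-12|<=|20| out[13]=400 → r--
[0,12] |-12|<=|19| out[12]=361 → r--
[0,11] |-12|<=|18| out[11]=324 → r--
[0,10] |-12|<=|16| out[10]=256 → r--
[0,9] |-12|<=|14| out[9]=196 → r--
[0,8] |-12|<=|13| out[8]=169 → r--
[0,7] |-12|<=|12| out[7]=144 → r--
[0,6] |-12|>|10| out[6]=144 → l++
[1,6] |-2|<=|10| out[5]=100 → r--
[1,5] |-2|<=|6| out[4]=36 → r--
[1,4] |-2|<=|5| out[3]=25 → r--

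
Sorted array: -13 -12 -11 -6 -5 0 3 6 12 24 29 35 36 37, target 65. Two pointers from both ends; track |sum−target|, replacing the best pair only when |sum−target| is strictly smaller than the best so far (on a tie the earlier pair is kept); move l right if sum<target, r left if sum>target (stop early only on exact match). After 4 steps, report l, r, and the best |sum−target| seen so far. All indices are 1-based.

l=1 r=14: -13+37=24 d=41 *, l++
l=2 r=14: -12+37=25 d=40 *, l++
l=3 r=14: -11+37=26 d=39 *, l++
l=4 r=14: -6+37=31 d=34 *, l++

l=5, r=14, best |Δ|=34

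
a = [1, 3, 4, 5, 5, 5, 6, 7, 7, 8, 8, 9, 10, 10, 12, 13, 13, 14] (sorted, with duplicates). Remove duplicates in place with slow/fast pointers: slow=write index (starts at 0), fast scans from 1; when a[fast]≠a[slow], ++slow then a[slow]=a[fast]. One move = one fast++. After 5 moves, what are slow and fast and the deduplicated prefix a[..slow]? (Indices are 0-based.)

slow=3, fast=6, prefix=[1, 3, 4, 5]

(s=0,f=1) a[fast]=3≠a[slow]=1 write a[1]=3 → slow++,fast++
(s=1,f=2) a[fast]=4≠a[slow]=3 write a[2]=4 → slow++,fast++
(s=2,f=3) a[fast]=5≠a[slow]=4 write a[3]=5 → slow++,fast++
(s=3,f=4) a[fast]=5=a[slow] dup → fast++
(s=3,f=5) a[fast]=5=a[slow] dup → fast++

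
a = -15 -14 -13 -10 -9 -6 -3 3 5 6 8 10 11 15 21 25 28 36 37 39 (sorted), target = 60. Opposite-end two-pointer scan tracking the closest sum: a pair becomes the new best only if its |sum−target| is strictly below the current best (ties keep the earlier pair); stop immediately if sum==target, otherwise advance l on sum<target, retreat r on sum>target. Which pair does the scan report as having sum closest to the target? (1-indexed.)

pair (21, 39) with sum 60 (|Δ|=0)

[1,20] -15+39=24 d=36 * → l++
[2,20] -14+39=25 d=35 * → l++
[3,20] -13+39=26 d=34 * → l++
[4,20] -10+39=29 d=31 * → l++
[5,20] -9+39=30 d=30 * → l++
[6,20] -6+39=33 d=27 * → l++
[7,20] -3+39=36 d=24 * → l++
[8,20] 3+39=42 d=18 * → l++
[9,20] 5+39=44 d=16 * → l++
[10,20] 6+39=45 d=15 * → l++
[11,20] 8+39=47 d=13 * → l++
[12,20] 10+39=49 d=11 * → l++
[13,20] 11+39=50 d=10 * → l++
[14,20] 15+39=54 d=6 * → l++
[15,20] 21+39=60 d=0 * → stop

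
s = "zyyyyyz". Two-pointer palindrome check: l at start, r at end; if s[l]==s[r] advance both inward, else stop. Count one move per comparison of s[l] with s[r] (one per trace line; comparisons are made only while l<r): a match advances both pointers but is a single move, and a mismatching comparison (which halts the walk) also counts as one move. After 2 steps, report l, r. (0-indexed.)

l=2, r=4

l=0 r=6: 'z'=='z', l++,r--
l=1 r=5: 'y'=='y', l++,r--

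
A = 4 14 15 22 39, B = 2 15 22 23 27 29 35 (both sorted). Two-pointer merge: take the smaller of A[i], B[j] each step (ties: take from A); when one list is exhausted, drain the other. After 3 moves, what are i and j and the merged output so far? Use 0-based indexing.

i=2, j=1, merged so far=[2, 4, 14]

i=0 j=0: A[i]=4>B[j]=2 take 2, j++
i=0 j=1: A[i]=4<=B[j]=15 take 4, i++
i=1 j=1: A[i]=14<=B[j]=15 take 14, i++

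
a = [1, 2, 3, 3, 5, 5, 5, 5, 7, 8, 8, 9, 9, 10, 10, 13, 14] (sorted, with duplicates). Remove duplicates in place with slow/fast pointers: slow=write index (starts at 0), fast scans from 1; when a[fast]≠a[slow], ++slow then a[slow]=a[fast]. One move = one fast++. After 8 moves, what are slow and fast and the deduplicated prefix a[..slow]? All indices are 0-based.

slow=4, fast=9, prefix=[1, 2, 3, 5, 7]

slow=0 fast=1: a[fast]=2≠a[slow]=1 write a[1]=2, slow++,fast++
slow=1 fast=2: a[fast]=3≠a[slow]=2 write a[2]=3, slow++,fast++
slow=2 fast=3: a[fast]=3=a[slow] dup, fast++
slow=2 fast=4: a[fast]=5≠a[slow]=3 write a[3]=5, slow++,fast++
slow=3 fast=5: a[fast]=5=a[slow] dup, fast++
slow=3 fast=6: a[fast]=5=a[slow] dup, fast++
slow=3 fast=7: a[fast]=5=a[slow] dup, fast++
slow=3 fast=8: a[fast]=7≠a[slow]=5 write a[4]=7, slow++,fast++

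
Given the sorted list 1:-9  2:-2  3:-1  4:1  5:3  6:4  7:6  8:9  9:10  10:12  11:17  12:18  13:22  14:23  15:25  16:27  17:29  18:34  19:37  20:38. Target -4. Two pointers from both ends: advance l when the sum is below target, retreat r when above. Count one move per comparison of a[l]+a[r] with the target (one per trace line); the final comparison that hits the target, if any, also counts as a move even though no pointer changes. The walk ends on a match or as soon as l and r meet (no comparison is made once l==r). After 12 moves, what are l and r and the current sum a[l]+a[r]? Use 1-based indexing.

l=1, r=8, sum=0

[1,20] -9+38=29 >-4 → r--
[1,19] -9+37=28 >-4 → r--
[1,18] -9+34=25 >-4 → r--
[1,17] -9+29=20 >-4 → r--
[1,16] -9+27=18 >-4 → r--
[1,15] -9+25=16 >-4 → r--
[1,14] -9+23=14 >-4 → r--
[1,13] -9+22=13 >-4 → r--
[1,12] -9+18=9 >-4 → r--
[1,11] -9+17=8 >-4 → r--
[1,10] -9+12=3 >-4 → r--
[1,9] -9+10=1 >-4 → r--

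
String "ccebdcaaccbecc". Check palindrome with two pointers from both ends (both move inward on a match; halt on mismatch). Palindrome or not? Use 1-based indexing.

[1,14] 'c'=='c' → l++,r--
[2,13] 'c'=='c' → l++,r--
[3,12] 'e'=='e' → l++,r--
[4,11] 'b'=='b' → l++,r--
[5,10] 'd'!='c' → stop

not a palindrome (mismatch at 5,10)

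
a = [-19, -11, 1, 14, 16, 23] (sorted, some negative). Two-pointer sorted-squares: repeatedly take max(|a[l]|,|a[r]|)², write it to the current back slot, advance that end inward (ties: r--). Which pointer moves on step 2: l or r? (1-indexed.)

l

l=1 r=6: |-19|<=|23| out[6]=529, r--
l=1 r=5: |-19|>|16| out[5]=361, l++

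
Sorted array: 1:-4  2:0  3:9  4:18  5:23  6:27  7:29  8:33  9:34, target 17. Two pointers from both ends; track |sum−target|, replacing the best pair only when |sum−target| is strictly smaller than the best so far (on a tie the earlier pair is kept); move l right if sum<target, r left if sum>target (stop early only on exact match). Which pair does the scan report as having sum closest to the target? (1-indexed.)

[1,9] -4+34=30 d=13 * → r--
[1,8] -4+33=29 d=12 * → r--
[1,7] -4+29=25 d=8 * → r--
[1,6] -4+27=23 d=6 * → r--
[1,5] -4+23=19 d=2 * → r--
[1,4] -4+18=14 d=3 → l++
[2,4] 0+18=18 d=1 * → r--
[2,3] 0+9=9 d=8 → l++

pair (0, 18) with sum 18 (|Δ|=1)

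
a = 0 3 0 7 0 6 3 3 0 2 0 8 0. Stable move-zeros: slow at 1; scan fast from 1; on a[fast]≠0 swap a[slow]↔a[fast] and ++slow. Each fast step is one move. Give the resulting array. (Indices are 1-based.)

slow=1 fast=1: a[fast]=0, fast++
slow=1 fast=2: a[fast]=3≠0 swap→a[1]=3, slow++,fast++
slow=2 fast=3: a[fast]=0, fast++
slow=2 fast=4: a[fast]=7≠0 swap→a[2]=7, slow++,fast++
slow=3 fast=5: a[fast]=0, fast++
slow=3 fast=6: a[fast]=6≠0 swap→a[3]=6, slow++,fast++
slow=4 fast=7: a[fast]=3≠0 swap→a[4]=3, slow++,fast++
slow=5 fast=8: a[fast]=3≠0 swap→a[5]=3, slow++,fast++
slow=6 fast=9: a[fast]=0, fast++
slow=6 fast=10: a[fast]=2≠0 swap→a[6]=2, slow++,fast++
slow=7 fast=11: a[fast]=0, fast++
slow=7 fast=12: a[fast]=8≠0 swap→a[7]=8, slow++,fast++
slow=8 fast=13: a[fast]=0, fast++

[3, 7, 6, 3, 3, 2, 8, 0, 0, 0, 0, 0, 0]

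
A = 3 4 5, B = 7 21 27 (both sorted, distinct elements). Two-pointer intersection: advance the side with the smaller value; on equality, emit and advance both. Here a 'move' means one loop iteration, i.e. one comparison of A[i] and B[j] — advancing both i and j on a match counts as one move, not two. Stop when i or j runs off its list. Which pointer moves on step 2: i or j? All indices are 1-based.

[i=1,j=1] 3<7 → i++
[i=2,j=1] 4<7 → i++

i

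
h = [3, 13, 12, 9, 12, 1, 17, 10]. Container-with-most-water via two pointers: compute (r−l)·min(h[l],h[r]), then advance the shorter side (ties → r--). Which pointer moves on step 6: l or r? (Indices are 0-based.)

l

l=0 r=7: min(3,10)*7=21 best=21 *, l++
l=1 r=7: min(13,10)*6=60 best=60 *, r--
l=1 r=6: min(13,17)*5=65 best=65 *, l++
l=2 r=6: min(12,17)*4=48 best=65, l++
l=3 r=6: min(9,17)*3=27 best=65, l++
l=4 r=6: min(12,17)*2=24 best=65, l++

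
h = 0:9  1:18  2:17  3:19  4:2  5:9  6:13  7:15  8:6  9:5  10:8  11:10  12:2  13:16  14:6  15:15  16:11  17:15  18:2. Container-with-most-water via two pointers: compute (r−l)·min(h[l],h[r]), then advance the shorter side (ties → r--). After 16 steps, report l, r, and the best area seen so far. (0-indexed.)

l=1, r=3, best area=240

[0,18] min(9,2)*18=36 best=36 * → r--
[0,17] min(9,15)*17=153 best=153 * → l++
[1,17] min(18,15)*16=240 best=240 * → r--
[1,16] min(18,11)*15=165 best=240 → r--
[1,15] min(18,15)*14=210 best=240 → r--
[1,14] min(18,6)*13=78 best=240 → r--
[1,13] min(18,16)*12=192 best=240 → r--
[1,12] min(18,2)*11=22 best=240 → r--
[1,11] min(18,10)*10=100 best=240 → r--
[1,10] min(18,8)*9=72 best=240 → r--
[1,9] min(18,5)*8=40 best=240 → r--
[1,8] min(18,6)*7=42 best=240 → r--
[1,7] min(18,15)*6=90 best=240 → r--
[1,6] min(18,13)*5=65 best=240 → r--
[1,5] min(18,9)*4=36 best=240 → r--
[1,4] min(18,2)*3=6 best=240 → r--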